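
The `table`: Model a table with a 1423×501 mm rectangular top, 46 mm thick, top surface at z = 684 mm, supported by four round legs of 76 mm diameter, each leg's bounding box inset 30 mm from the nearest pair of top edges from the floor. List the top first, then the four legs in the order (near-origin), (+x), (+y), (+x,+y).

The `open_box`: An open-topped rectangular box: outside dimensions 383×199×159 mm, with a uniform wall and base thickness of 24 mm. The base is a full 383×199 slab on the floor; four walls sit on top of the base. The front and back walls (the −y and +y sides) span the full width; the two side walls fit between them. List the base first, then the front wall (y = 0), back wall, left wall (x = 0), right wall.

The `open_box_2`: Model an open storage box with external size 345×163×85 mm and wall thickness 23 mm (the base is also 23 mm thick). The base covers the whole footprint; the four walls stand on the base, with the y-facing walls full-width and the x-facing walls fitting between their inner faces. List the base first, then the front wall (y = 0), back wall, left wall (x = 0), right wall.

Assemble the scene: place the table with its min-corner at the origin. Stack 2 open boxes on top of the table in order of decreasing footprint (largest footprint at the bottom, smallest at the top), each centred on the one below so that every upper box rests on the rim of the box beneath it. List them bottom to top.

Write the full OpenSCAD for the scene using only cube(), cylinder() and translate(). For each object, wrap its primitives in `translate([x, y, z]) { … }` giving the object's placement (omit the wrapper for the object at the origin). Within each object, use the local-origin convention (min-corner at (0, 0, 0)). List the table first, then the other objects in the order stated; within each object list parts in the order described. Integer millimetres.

translate([0, 0, 638]) cube([1423, 501, 46]);
translate([68, 68, 0]) cylinder(h = 638, r = 38);
translate([1355, 68, 0]) cylinder(h = 638, r = 38);
translate([68, 433, 0]) cylinder(h = 638, r = 38);
translate([1355, 433, 0]) cylinder(h = 638, r = 38);
translate([520, 151, 684]) {
  cube([383, 199, 24]);
  translate([0, 0, 24]) cube([383, 24, 135]);
  translate([0, 175, 24]) cube([383, 24, 135]);
  translate([0, 24, 24]) cube([24, 151, 135]);
  translate([359, 24, 24]) cube([24, 151, 135]);
}
translate([539, 169, 843]) {
  cube([345, 163, 23]);
  translate([0, 0, 23]) cube([345, 23, 62]);
  translate([0, 140, 23]) cube([345, 23, 62]);
  translate([0, 23, 23]) cube([23, 117, 62]);
  translate([322, 23, 23]) cube([23, 117, 62]);
}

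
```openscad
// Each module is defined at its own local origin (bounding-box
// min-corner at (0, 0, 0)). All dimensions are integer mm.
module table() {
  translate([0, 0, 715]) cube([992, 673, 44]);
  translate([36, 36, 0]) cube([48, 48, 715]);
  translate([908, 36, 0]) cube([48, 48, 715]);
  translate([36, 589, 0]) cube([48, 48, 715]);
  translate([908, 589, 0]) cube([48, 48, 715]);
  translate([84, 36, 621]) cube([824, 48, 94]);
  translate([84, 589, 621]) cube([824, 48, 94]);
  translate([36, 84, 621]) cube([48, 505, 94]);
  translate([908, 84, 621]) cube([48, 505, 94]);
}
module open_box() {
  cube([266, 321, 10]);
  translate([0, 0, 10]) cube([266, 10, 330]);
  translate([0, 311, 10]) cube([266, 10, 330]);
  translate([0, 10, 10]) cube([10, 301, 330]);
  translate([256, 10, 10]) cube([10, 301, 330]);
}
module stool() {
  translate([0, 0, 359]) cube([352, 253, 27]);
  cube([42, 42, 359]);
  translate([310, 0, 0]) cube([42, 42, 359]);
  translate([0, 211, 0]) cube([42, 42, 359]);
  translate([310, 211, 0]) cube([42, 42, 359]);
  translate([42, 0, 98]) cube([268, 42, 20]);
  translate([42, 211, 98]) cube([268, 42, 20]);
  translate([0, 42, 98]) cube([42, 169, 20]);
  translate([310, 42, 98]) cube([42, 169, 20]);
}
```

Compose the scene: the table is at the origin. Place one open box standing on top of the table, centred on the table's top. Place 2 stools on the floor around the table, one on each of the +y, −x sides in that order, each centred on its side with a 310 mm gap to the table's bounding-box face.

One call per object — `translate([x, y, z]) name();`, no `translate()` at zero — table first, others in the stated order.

table();
translate([363, 176, 759]) open_box();
translate([320, 983, 0]) stool();
translate([-662, 210, 0]) stool();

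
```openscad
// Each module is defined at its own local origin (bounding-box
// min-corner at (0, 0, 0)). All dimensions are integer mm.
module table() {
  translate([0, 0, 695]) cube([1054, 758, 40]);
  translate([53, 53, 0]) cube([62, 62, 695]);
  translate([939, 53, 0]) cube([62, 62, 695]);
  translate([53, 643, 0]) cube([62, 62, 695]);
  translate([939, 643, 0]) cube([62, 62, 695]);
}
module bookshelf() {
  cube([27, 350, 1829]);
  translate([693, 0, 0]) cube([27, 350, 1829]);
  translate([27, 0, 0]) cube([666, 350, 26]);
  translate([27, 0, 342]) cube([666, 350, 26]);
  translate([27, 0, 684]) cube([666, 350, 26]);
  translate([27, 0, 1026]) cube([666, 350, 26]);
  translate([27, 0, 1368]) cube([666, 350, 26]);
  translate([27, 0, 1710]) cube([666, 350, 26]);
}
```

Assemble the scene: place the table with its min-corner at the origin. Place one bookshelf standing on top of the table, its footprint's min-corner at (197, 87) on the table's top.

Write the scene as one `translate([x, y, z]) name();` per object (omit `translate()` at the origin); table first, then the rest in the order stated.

table();
translate([197, 87, 735]) bookshelf();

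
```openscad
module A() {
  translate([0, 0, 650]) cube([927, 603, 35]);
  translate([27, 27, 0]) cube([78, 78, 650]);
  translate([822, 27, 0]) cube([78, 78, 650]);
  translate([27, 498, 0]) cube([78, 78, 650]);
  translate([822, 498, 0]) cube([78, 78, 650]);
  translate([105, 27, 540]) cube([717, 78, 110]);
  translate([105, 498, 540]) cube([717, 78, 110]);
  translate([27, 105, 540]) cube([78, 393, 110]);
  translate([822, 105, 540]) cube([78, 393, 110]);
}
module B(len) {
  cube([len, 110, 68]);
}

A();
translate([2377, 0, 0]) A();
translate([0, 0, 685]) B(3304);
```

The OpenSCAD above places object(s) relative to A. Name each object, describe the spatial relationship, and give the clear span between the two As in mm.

A is a table. B is a beam. A beam spans the tops of two tables. The clear span between the two tables is 1450 mm.

Second table starts at x = 2377; first ends at x = 927; clear span = 2377 − 927 = 1450 mm.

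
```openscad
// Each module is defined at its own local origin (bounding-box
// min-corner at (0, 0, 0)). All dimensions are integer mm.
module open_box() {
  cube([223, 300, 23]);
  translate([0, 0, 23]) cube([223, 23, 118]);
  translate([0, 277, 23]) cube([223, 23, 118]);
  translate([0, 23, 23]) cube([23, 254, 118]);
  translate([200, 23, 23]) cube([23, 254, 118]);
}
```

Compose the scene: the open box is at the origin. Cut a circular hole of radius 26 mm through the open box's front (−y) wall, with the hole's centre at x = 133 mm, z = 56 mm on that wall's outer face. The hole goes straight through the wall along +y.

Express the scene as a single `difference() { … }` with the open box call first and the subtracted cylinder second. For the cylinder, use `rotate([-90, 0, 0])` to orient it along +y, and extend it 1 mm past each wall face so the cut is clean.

difference() {
  open_box();
  translate([133, -1, 56]) rotate([-90, 0, 0]) cylinder(h = 25, r = 26);
}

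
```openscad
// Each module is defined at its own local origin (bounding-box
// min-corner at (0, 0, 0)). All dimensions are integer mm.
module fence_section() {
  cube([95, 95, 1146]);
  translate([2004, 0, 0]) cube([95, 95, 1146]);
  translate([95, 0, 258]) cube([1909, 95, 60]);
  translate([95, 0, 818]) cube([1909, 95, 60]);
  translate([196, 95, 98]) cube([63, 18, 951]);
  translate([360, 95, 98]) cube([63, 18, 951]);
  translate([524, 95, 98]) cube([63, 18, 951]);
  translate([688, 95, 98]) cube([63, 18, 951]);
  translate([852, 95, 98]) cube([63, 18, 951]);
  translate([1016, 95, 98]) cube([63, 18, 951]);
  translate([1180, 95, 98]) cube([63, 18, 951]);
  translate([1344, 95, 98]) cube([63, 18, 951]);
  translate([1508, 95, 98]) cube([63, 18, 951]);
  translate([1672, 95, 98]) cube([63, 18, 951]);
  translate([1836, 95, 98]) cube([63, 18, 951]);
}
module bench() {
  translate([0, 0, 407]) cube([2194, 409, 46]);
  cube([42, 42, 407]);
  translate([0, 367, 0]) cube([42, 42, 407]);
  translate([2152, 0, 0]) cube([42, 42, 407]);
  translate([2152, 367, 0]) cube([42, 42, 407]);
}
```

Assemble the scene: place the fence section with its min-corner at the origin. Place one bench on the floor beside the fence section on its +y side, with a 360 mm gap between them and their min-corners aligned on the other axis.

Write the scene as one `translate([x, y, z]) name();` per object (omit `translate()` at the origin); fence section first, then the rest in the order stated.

fence_section();
translate([0, 473, 0]) bench();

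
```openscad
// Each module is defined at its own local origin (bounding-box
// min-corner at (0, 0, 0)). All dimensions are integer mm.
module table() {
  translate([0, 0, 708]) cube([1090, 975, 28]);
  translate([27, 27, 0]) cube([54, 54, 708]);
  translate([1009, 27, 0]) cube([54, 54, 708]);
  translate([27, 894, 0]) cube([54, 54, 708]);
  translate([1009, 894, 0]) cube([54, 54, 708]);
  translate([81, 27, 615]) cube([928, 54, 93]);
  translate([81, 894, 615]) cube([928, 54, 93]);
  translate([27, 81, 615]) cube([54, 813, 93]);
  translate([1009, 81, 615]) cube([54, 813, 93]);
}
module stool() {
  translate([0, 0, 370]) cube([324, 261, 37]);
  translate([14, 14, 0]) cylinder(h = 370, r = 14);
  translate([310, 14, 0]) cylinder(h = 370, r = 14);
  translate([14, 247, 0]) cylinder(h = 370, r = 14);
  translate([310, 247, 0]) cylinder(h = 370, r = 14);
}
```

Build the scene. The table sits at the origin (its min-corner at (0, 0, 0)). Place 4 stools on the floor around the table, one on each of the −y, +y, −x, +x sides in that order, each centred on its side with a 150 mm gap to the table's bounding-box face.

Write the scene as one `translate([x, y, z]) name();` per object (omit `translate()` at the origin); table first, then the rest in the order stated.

table();
translate([383, -411, 0]) stool();
translate([383, 1125, 0]) stool();
translate([-474, 357, 0]) stool();
translate([1240, 357, 0]) stool();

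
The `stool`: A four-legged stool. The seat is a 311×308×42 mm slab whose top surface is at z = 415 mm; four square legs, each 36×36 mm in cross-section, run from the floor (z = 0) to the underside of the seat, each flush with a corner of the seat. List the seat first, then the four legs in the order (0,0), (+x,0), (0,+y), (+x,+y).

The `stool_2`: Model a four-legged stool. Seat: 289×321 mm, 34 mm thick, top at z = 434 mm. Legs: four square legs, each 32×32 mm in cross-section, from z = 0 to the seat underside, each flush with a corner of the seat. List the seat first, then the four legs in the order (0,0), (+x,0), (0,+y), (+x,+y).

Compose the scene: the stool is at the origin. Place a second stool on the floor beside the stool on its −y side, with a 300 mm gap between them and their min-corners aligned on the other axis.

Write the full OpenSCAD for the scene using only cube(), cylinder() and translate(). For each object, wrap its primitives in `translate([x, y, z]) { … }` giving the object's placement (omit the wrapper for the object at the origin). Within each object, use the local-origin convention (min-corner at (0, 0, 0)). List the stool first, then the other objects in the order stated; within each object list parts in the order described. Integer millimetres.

translate([0, 0, 373]) cube([311, 308, 42]);
cube([36, 36, 373]);
translate([275, 0, 0]) cube([36, 36, 373]);
translate([0, 272, 0]) cube([36, 36, 373]);
translate([275, 272, 0]) cube([36, 36, 373]);
translate([0, -621, 0]) {
  translate([0, 0, 400]) cube([289, 321, 34]);
  cube([32, 32, 400]);
  translate([257, 0, 0]) cube([32, 32, 400]);
  translate([0, 289, 0]) cube([32, 32, 400]);
  translate([257, 289, 0]) cube([32, 32, 400]);
}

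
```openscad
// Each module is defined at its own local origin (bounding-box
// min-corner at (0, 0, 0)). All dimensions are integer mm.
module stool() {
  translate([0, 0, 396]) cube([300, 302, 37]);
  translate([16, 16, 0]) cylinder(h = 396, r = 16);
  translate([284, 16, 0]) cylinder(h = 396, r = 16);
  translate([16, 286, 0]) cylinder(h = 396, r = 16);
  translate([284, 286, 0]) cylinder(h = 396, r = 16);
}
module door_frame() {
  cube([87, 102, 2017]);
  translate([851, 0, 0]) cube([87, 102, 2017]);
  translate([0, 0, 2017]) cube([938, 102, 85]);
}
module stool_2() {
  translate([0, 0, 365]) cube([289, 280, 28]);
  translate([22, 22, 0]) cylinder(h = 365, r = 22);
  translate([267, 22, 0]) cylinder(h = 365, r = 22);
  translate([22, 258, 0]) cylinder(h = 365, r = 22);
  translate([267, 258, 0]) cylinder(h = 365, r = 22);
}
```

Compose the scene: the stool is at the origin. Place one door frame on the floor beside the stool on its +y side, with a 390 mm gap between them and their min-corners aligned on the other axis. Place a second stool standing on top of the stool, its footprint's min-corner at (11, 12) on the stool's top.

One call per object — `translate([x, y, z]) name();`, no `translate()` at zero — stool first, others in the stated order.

stool();
translate([0, 692, 0]) door_frame();
translate([11, 12, 433]) stool_2();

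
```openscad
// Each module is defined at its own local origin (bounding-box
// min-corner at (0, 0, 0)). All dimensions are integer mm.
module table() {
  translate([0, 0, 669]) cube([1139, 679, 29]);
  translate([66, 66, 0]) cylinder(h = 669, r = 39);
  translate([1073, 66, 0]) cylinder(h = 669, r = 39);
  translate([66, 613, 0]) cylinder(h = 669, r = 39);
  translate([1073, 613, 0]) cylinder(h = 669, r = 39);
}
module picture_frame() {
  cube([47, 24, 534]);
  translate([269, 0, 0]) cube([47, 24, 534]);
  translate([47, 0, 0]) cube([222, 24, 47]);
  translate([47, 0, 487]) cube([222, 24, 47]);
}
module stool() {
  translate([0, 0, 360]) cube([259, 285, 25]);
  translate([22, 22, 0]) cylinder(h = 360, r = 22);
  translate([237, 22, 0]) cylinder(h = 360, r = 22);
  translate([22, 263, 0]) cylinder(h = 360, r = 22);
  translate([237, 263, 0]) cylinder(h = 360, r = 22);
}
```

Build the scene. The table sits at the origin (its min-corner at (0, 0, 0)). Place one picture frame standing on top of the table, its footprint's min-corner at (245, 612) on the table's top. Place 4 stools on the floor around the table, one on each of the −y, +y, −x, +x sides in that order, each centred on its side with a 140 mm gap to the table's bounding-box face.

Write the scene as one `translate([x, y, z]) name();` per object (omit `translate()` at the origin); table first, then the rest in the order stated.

table();
translate([245, 612, 698]) picture_frame();
translate([440, -425, 0]) stool();
translate([440, 819, 0]) stool();
translate([-399, 197, 0]) stool();
translate([1279, 197, 0]) stool();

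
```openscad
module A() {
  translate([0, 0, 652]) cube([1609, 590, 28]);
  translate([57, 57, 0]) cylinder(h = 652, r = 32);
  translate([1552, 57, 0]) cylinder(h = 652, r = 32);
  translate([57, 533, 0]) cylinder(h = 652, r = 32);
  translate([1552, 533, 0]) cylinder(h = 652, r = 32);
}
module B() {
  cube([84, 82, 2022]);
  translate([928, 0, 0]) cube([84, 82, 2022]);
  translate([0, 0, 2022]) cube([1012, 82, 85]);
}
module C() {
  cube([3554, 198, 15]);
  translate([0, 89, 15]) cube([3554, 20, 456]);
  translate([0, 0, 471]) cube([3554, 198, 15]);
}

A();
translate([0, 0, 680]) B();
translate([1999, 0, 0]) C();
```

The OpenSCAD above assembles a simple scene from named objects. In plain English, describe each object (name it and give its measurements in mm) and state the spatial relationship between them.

A is a table with a 1609×590 mm rectangular top, 28 mm thick, top surface at z = 680 mm, supported by four round legs of 64 mm diameter, each leg's bounding box inset 25 mm from the nearest pair of top edges, running from the floor.

B is a door frame. The clear opening is 844 mm wide and 2022 mm high. Two 84 mm wide jambs, 82 mm deep, stand either side of the opening from the floor to the top of the opening. A 85 mm thick head sits across the top of both jambs, spanning the full outside width of the frame.

C is an I-beam lying along x, 3554 mm long. Overall section height 486 mm. Two flanges 198 mm wide (y) and 15 mm thick, one on the floor and one at the top; a web 20 mm thick runs between them, centred on the flange width.

The door frame is on top of the table. The I-beam is on the floor beside the table on its +x side.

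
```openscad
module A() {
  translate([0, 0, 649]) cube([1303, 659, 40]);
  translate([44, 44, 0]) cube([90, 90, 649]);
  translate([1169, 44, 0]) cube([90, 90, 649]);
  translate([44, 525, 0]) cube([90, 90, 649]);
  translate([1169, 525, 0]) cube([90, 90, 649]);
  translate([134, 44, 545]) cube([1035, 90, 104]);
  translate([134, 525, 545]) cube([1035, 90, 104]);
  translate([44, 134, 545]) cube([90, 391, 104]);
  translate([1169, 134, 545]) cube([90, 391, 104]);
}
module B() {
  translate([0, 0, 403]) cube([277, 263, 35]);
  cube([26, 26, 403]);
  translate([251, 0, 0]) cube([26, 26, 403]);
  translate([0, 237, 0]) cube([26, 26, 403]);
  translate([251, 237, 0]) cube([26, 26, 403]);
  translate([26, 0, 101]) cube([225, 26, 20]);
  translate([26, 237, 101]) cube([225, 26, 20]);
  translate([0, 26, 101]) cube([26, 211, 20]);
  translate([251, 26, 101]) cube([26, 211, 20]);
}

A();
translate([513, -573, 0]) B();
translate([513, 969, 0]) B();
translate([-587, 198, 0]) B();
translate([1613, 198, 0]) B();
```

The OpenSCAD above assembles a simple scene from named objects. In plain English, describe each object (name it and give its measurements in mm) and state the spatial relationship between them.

A is a table with a 1303×659 mm rectangular top, 40 mm thick, top surface at z = 689 mm, supported by four 90×90 mm square legs, each inset 44 mm from the nearest pair of top edges, running from the floor. Four apron rails, 90 mm thick and 104 mm tall, run between adjacent legs with their top edges flush with the underside of the top and their outer faces flush with the legs' outer faces.

B is a four-legged stool. The seat is a 277×263×35 mm slab whose top surface is at z = 438 mm; four square legs, each 26×26 mm in cross-section, run from the floor (z = 0) to the underside of the seat, each flush with a corner of the seat. Four stretchers, 26 mm wide and 20 mm tall, connect adjacent legs with their undersides at z = 101 mm, each running between the inner faces of the legs it joins and aligned with the legs' outer faces on the other axis.

Four stools sit around the table at the −y, +y, −x, +x sides.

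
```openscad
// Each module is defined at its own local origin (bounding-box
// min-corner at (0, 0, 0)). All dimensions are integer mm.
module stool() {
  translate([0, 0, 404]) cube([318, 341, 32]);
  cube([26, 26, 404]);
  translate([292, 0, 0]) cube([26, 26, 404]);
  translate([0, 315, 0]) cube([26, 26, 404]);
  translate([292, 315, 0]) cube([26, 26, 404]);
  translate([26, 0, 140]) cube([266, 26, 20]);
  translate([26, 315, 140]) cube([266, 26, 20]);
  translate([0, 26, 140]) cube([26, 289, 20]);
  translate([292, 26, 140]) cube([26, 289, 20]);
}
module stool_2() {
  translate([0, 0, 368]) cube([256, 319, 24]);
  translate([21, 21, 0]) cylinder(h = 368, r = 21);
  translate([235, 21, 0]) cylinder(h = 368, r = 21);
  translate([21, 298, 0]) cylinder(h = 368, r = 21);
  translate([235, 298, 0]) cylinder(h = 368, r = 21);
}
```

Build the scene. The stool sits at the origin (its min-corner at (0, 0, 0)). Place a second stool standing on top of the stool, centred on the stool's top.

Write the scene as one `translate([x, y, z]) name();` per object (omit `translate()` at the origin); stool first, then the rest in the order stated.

stool();
translate([31, 11, 436]) stool_2();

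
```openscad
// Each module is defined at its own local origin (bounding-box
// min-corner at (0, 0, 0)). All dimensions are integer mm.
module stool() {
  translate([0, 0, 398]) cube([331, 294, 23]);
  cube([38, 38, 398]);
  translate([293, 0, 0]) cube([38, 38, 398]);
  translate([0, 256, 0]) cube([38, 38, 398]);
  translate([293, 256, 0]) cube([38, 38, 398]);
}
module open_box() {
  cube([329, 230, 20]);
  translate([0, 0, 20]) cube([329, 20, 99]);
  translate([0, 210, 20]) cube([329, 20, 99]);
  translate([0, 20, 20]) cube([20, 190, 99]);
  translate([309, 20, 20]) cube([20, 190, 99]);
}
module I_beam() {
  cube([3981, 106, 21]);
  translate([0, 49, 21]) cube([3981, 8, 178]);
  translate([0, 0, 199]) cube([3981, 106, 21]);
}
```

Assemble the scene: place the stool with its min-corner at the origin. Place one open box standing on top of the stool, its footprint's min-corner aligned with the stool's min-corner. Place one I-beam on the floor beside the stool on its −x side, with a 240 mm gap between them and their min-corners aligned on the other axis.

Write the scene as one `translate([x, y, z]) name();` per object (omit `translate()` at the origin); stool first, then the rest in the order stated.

stool();
translate([0, 0, 421]) open_box();
translate([-4221, 0, 0]) I_beam();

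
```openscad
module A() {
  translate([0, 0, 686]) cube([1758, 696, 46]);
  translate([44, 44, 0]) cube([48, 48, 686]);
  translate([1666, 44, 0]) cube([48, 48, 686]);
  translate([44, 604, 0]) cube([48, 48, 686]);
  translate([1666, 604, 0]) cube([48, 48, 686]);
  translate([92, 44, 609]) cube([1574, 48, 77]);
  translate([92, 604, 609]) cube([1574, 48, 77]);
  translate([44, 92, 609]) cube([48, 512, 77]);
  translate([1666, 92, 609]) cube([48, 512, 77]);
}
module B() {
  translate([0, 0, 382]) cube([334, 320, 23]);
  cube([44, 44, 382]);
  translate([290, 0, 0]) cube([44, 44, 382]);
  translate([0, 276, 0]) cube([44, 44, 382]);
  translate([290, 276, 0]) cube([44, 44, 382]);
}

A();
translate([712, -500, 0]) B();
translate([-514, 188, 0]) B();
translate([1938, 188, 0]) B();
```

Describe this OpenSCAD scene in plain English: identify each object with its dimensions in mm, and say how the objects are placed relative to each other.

A is a rectangular dining table. The top is 1758×696×46 mm with its upper surface at z = 732 mm. It stands on four 48×48 mm square legs, each inset 44 mm from the nearest pair of top edges, running from the floor to the underside of the top. Four apron rails, 48 mm thick and 77 mm tall, run between adjacent legs with their top edges flush with the underside of the top and their outer faces flush with the legs' outer faces.

B is a four-legged stool. The seat is a 334×320×23 mm slab whose top surface is at z = 405 mm; four square legs, each 44×44 mm in cross-section, run from the floor (z = 0) to the underside of the seat, each flush with a corner of the seat.

Three stools sit around the table at the −y, −x, +x sides.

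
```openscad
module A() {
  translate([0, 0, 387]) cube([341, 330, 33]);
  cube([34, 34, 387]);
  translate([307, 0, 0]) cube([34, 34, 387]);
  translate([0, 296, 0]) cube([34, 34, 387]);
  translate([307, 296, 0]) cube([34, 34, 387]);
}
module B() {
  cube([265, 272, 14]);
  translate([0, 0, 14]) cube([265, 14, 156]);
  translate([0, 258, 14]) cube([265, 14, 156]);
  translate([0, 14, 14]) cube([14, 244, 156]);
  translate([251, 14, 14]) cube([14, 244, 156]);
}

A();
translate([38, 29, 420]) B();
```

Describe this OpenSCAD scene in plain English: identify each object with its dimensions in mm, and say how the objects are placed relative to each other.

A is a four-legged stool. The seat is a 341×330×33 mm slab whose top surface is at z = 420 mm; four square legs, each 34×34 mm in cross-section, run from the floor (z = 0) to the underside of the seat, each flush with a corner of the seat.

B is an open storage box with external size 265×272×170 mm and wall thickness 14 mm (the base is also 14 mm thick). The base covers the whole footprint; the four walls stand on the base, with the y-facing walls full-width and the x-facing walls fitting between their inner faces.

The open box is on top of the stool, centred.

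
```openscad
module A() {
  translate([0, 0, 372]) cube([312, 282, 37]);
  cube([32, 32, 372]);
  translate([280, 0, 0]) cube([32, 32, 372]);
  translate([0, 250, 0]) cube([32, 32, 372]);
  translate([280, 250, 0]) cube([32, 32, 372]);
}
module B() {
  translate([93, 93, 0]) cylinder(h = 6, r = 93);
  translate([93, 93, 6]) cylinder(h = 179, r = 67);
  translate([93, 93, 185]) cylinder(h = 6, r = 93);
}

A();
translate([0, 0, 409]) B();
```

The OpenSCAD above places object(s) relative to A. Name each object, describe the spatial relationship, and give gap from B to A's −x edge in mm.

The spool's min-x is at 0; the stool's min-x is 0; gap = 0 mm.

A is a stool. B is a spool. The spool is on top of the stool. The gap from the spool to the stool's −x edge is 0 mm.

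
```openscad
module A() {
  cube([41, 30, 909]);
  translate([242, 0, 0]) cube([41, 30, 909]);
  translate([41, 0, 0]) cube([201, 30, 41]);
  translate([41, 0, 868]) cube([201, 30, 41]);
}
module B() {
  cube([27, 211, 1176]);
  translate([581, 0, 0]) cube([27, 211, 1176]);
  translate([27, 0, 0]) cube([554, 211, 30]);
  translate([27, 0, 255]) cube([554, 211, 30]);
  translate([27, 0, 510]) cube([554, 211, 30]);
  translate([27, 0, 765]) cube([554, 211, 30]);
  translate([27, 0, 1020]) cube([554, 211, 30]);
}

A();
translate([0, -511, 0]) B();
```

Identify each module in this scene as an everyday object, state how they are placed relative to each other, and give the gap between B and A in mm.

The bookshelf's nearest face is 300 mm from the picture frame's −y face.

A is a picture frame. B is a bookshelf. The bookshelf is on the floor beside the picture frame on its −y side. The gap between the bookshelf and the picture frame is 300 mm.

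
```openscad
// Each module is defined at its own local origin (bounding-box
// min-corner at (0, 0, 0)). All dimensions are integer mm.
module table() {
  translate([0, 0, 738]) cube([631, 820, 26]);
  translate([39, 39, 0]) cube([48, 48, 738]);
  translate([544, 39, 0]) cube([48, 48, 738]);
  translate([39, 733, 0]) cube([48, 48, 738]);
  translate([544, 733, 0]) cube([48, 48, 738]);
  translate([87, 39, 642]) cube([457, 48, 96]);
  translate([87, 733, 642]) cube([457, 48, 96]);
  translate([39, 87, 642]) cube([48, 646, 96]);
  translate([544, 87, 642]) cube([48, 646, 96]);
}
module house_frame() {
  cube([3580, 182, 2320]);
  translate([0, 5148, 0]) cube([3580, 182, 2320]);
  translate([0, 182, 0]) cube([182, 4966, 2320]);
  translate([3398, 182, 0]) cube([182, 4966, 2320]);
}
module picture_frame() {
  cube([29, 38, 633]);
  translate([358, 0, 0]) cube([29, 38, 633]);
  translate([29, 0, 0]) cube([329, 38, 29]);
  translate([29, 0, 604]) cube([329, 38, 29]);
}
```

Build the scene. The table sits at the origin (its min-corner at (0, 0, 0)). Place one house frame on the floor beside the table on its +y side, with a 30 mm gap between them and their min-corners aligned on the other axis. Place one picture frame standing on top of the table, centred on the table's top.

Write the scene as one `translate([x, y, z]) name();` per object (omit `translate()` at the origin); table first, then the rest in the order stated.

table();
translate([0, 850, 0]) house_frame();
translate([122, 391, 764]) picture_frame();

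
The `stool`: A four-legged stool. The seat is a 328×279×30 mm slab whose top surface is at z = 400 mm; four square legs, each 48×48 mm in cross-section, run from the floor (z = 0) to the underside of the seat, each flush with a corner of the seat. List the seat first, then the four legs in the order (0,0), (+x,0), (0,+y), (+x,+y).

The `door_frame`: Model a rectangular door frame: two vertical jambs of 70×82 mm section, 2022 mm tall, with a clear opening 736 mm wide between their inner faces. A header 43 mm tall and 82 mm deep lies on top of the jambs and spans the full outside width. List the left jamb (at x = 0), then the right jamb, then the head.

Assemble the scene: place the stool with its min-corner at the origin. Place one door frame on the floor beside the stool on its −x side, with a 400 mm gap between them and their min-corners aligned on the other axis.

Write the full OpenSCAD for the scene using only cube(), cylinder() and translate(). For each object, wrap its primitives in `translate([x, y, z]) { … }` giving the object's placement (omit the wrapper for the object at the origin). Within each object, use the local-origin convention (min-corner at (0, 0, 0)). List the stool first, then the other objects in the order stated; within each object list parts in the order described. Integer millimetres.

translate([0, 0, 370]) cube([328, 279, 30]);
cube([48, 48, 370]);
translate([280, 0, 0]) cube([48, 48, 370]);
translate([0, 231, 0]) cube([48, 48, 370]);
translate([280, 231, 0]) cube([48, 48, 370]);
translate([-1276, 0, 0]) {
  cube([70, 82, 2022]);
  translate([806, 0, 0]) cube([70, 82, 2022]);
  translate([0, 0, 2022]) cube([876, 82, 43]);
}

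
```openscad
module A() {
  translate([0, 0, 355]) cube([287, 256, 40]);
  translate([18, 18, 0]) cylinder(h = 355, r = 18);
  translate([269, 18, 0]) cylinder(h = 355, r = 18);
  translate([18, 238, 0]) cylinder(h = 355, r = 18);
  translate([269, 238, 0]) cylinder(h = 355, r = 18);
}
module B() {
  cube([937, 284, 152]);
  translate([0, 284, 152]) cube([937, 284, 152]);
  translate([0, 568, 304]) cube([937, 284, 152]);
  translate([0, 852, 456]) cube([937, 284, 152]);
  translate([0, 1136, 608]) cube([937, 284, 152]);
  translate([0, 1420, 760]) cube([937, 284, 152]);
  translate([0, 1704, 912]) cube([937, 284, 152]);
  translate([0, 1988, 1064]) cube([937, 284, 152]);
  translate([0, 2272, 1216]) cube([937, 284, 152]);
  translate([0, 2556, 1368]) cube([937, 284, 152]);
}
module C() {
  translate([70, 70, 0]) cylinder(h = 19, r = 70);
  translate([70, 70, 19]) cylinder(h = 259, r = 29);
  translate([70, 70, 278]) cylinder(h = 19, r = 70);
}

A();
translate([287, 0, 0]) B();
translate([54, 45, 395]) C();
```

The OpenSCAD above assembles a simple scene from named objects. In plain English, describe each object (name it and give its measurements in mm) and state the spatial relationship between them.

A is a simple wooden stool: a rectangular seat 287 mm (x) by 256 mm (y), 40 mm thick, top face at z = 395 mm, on four round legs, each 36 mm in diameter. The legs rest on z = 0, each leg's axis is inset half a diameter from the nearest pair of seat edges (so the leg's bounding box is flush with the corner).

B is a run of 10 identical solid stair steps. Each tread is 937×284 mm and each step block is 152 mm high. Step 1 rests on the floor; step k is offset from step 1 by (k−1)×284 mm in y and (k−1)×152 mm in z.

C is a spool: two coaxial disc flanges of radius 70 mm and thickness 19 mm, joined by a core cylinder of radius 29 mm and height 259 mm. The lower flange rests on z = 0 and the three cylinders share a vertical axis.

The staircase is against the stool's +x side, with their −y faces flush. The spool is on top of the stool.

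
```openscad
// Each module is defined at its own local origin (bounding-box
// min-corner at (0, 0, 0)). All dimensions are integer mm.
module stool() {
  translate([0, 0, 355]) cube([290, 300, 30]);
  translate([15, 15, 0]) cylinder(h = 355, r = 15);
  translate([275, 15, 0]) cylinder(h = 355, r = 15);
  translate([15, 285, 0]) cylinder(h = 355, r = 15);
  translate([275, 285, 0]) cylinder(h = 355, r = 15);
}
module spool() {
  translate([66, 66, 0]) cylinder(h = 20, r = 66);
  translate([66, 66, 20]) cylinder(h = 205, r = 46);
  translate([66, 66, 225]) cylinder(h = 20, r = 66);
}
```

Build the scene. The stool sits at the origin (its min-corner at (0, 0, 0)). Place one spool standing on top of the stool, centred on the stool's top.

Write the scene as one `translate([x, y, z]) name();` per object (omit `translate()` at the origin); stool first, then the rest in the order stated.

stool();
translate([79, 84, 385]) spool();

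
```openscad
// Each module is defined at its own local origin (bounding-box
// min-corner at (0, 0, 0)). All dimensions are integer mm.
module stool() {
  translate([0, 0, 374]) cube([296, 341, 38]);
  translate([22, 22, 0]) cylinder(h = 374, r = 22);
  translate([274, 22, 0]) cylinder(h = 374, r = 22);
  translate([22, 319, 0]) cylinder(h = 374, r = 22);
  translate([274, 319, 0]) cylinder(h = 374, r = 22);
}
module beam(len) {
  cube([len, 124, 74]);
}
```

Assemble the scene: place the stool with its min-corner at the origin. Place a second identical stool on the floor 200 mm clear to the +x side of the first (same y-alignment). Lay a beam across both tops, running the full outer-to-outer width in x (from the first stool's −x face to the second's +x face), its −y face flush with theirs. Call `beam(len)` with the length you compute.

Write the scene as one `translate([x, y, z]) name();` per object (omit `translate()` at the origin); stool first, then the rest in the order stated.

stool();
translate([496, 0, 0]) stool();
translate([0, 0, 412]) beam(792);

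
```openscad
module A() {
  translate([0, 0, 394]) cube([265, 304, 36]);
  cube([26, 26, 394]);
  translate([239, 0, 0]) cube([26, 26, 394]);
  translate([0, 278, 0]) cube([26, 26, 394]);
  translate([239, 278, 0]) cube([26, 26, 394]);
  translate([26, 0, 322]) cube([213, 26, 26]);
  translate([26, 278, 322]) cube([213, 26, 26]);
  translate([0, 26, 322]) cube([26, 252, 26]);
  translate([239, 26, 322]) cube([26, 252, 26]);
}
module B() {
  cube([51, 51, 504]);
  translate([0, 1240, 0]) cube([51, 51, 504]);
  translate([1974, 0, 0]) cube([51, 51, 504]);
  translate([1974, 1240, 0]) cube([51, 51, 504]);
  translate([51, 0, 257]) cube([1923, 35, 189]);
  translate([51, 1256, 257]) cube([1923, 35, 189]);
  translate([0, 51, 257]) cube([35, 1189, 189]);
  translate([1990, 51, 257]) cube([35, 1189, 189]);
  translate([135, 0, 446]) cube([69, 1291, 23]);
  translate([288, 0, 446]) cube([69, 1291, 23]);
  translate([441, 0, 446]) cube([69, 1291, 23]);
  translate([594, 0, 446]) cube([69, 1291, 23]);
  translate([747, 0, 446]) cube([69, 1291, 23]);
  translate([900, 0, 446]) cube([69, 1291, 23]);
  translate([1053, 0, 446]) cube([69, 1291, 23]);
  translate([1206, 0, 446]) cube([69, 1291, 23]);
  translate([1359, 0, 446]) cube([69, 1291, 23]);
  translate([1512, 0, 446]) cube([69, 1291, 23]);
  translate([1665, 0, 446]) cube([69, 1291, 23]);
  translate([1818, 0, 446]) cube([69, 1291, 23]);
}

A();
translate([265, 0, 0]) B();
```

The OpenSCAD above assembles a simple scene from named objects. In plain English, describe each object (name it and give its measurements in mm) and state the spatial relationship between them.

A is a simple wooden stool: a rectangular seat 265 mm (x) by 304 mm (y), 36 mm thick, top face at z = 430 mm, on four square legs, each 26×26 mm in cross-section. The legs rest on z = 0, each flush with a corner of the seat. Four stretchers, 26 mm wide and 26 mm tall, connect adjacent legs with their undersides at z = 322 mm, each running between the inner faces of the legs it joins and aligned with the legs' outer faces on the other axis.

B is a bed frame 2025 mm long (x) by 1291 mm wide (y). Four 51×51 mm corner posts, 504 mm tall, at the corners of the footprint. Four rails of 35 mm thickness and 189 mm height run between adjacent posts with their undersides at z = 257 mm, their outer faces flush with the outside of the frame (the two x-running rails run between the posts' inner faces; the two y-running rails run between the posts' inner faces). 12 slats, each 69 mm wide (x) and 23 mm thick, lie across the top of the two x-running rails, running the full 1291 mm width of the frame in y; the slats are evenly spaced along x between the inner faces of the end posts with equal gaps (rounded down to the nearest mm) at the −x end and between each pair — any rounding remainder accumulates at the +x end.

The bed frame is against the stool's +x side, with their −y faces flush.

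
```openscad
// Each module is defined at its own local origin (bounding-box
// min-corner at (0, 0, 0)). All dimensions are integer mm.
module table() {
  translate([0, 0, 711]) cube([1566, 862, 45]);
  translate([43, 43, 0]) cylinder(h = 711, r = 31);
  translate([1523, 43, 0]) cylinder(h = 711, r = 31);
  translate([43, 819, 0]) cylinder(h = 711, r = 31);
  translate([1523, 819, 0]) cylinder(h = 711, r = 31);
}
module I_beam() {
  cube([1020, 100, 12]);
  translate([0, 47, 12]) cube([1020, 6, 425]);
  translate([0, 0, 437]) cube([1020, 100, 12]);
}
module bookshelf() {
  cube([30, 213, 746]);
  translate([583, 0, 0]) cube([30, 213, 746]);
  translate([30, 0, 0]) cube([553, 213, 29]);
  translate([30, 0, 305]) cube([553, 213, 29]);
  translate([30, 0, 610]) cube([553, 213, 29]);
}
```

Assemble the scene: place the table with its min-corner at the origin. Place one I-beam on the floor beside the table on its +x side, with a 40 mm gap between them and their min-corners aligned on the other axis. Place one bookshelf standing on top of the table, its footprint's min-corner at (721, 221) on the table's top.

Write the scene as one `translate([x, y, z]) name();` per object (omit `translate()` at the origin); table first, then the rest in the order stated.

table();
translate([1606, 0, 0]) I_beam();
translate([721, 221, 756]) bookshelf();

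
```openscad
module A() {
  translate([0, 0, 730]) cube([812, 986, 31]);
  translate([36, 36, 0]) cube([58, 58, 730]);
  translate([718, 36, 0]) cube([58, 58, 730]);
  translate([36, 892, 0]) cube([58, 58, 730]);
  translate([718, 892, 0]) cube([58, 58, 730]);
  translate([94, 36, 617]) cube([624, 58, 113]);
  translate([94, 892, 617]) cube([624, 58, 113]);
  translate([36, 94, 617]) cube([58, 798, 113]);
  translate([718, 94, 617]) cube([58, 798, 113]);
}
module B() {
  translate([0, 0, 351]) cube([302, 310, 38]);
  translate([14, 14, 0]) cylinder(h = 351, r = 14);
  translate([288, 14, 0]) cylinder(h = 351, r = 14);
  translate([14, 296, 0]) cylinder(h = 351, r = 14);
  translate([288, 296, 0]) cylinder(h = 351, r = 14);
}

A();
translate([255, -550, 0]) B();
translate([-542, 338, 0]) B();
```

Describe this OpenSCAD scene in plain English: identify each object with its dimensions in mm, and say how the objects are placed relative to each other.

A is a rectangular dining table. The top is 812×986×31 mm with its upper surface at z = 761 mm. It stands on four 58×58 mm square legs, each inset 36 mm from the nearest pair of top edges, running from the floor to the underside of the top. Four apron rails, 58 mm thick and 113 mm tall, run between adjacent legs with their top edges flush with the underside of the top and their outer faces flush with the legs' outer faces.

B is a simple wooden stool: a rectangular seat 302 mm (x) by 310 mm (y), 38 mm thick, top face at z = 389 mm, on four round legs, each 28 mm in diameter. The legs rest on z = 0, each leg's axis is inset half a diameter from the nearest pair of seat edges (so the leg's bounding box is flush with the corner).

Two stools sit around the table at the −y, −x sides.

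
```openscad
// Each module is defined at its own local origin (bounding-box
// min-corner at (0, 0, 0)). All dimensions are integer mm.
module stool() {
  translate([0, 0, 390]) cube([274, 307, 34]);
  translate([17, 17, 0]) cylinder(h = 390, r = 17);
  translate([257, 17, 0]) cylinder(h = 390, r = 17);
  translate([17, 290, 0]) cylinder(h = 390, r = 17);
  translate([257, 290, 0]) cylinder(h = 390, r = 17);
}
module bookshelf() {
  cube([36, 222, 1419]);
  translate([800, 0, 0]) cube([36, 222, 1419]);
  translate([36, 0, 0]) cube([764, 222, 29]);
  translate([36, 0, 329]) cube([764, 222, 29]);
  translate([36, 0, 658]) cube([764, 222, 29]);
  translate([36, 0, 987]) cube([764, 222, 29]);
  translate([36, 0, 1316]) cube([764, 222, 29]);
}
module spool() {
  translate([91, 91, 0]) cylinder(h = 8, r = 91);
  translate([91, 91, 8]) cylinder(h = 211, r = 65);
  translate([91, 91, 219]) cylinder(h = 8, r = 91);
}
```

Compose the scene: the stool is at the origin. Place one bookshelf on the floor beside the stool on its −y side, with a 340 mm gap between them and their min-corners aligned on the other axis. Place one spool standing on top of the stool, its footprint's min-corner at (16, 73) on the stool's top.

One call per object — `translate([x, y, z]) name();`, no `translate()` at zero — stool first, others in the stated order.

stool();
translate([0, -562, 0]) bookshelf();
translate([16, 73, 424]) spool();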